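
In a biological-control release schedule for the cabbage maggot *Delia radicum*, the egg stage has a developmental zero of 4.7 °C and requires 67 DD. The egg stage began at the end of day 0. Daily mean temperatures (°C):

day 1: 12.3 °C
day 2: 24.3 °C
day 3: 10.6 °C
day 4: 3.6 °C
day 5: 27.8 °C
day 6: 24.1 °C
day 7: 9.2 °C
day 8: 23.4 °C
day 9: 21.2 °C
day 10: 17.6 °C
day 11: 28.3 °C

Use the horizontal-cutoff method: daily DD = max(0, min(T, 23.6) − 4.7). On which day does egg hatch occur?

day 6

Daily DD above 4.7 °C (capped at 18.9): 7.6, 18.9, 5.9, 0.0, 18.9, 18.9, 4.5, 18.7, 16.5, 12.9, 18.9.
Cumulative: 7.6, 26.5, 32.4, 32.4, 51.3, 70.2, 74.7, 93.4, 109.9, 122.8, 141.7.
The total first reaches 67 DD on day 6.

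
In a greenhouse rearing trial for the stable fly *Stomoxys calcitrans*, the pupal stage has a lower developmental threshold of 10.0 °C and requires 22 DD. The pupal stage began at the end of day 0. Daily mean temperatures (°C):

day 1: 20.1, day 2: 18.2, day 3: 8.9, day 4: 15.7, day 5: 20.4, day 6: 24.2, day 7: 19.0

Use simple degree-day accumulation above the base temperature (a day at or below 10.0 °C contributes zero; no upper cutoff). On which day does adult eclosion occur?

Daily DD above 10.0 °C: 10.1, 8.2, 0.0, 5.7, 10.4, 14.2, 9.0.
Cumulative: 10.1, 18.3, 18.3, 24.0, 34.4, 48.6, 57.6.
The total first reaches 22 DD on day 4.

day 4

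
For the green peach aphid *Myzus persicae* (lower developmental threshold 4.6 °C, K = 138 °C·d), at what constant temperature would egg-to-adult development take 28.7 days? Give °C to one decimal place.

Required daily accumulation = 138 / 28.7 = 4.808 DD/day.
T = T_base + 4.808 = 4.6 + 4.808 = 9.408 ≈ 9.4 °C.

9.4 °C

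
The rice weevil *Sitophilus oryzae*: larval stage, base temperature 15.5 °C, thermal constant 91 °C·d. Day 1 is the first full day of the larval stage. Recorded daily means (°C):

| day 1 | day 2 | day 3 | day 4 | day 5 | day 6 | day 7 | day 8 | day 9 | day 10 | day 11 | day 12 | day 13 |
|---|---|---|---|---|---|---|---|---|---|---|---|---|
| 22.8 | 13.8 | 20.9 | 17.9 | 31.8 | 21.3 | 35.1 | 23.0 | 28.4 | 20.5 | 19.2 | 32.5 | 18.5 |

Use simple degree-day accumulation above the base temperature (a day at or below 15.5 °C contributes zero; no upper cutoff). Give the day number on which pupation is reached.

Daily DD above 15.5 °C: 7.3, 0.0, 5.4, 2.4, 16.3, 5.8, 19.6, 7.5, 12.9, 5.0, 3.7, 17.0, 3.0.
Cumulative: 7.3, 7.3, 12.7, 15.1, 31.4, 37.2, 56.8, 64.3, 77.2, 82.2, 85.9, 102.9, 105.9.
The total first reaches 91 DD on day 12.

day 12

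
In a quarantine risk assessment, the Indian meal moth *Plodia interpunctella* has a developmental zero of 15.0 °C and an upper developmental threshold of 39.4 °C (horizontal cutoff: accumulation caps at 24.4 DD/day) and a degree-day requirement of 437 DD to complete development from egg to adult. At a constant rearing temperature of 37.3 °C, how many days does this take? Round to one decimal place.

19.6 days

Daily accumulation = 37.3 − 15.0 = 22.3 DD/day.
Duration = 437 / 22.3 = 19.596 ≈ 19.6 days.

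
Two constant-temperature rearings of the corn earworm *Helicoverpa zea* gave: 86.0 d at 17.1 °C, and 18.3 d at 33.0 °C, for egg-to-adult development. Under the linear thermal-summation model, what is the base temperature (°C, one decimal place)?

Under the model K = D·(T − T_b), so D₁·(T₁ − T_b) = D₂·(T₂ − T_b).
86.0·(17.1 − T_b) = 18.3·(33.0 − T_b)
T_b = (86.0·17.1 − 18.3·33.0) / (86.0 − 18.3) = 866.70 / 67.7 = 12.802 °C ≈ 12.8 °C.

12.8 °C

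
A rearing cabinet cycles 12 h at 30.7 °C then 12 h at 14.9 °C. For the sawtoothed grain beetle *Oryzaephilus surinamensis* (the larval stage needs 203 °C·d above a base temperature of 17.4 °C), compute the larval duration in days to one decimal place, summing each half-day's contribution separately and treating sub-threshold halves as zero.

30.5 days

Day half: max(0, 30.7 − 17.4) × 0.5 = 13.3 × 0.5 = 6.65 DD.
Night half: max(0, 14.9 − 17.4) × 0.5 = 0.0 × 0.5 = 0.00 DD.
Per 24 h: 6.65 DD/day.
Duration = 203 / 6.65 = 30.526 ≈ 30.5 days.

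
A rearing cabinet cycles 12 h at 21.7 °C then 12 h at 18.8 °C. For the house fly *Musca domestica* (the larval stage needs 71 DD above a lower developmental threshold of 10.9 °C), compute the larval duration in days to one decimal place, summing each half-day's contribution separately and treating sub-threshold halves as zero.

7.6 days

Day half: max(0, 21.7 − 10.9) × 0.5 = 10.8 × 0.5 = 5.40 DD.
Night half: max(0, 18.8 − 10.9) × 0.5 = 7.9 × 0.5 = 3.95 DD.
Per 24 h: 9.35 DD/day.
Duration = 71 / 9.35 = 7.594 ≈ 7.6 days.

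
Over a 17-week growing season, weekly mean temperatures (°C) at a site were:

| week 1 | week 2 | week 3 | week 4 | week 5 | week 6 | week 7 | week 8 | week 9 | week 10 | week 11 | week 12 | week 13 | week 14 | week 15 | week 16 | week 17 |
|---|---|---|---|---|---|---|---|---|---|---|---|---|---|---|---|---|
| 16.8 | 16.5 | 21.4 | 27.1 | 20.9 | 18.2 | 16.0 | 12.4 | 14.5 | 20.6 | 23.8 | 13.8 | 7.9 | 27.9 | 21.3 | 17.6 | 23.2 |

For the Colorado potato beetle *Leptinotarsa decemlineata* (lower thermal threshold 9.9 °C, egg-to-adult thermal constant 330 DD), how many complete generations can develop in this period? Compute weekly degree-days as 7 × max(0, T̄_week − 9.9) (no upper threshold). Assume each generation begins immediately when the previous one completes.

Weekly DD (7 × max(0, T̄ − 9.9)): 48.3, 46.2, 80.5, 120.4, 77.0, 58.1, 42.7, 17.5, 32.2, 74.9, 97.3, 27.3, 0.0, 126.0, 79.8, 53.9, 93.1.
Season total = 1075.2 DD.
Complete generations = ⌊1075.2 / 330⌋ = 3.

3 generations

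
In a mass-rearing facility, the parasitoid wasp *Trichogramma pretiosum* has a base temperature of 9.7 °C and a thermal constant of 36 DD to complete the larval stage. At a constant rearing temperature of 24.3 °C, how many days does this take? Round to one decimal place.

Daily accumulation = 24.3 − 9.7 = 14.6 DD/day.
Duration = 36 / 14.6 = 2.466 ≈ 2.5 days.

2.5 days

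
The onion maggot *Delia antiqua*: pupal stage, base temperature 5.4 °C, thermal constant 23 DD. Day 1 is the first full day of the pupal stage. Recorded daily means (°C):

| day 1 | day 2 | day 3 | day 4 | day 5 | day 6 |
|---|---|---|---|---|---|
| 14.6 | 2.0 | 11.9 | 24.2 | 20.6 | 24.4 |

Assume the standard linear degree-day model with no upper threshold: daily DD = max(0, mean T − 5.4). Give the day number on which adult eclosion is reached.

day 4

Daily DD above 5.4 °C: 9.2, 0.0, 6.5, 18.8, 15.2, 19.0.
Cumulative: 9.2, 9.2, 15.7, 34.5, 49.7, 68.7.
The total first reaches 23 DD on day 4.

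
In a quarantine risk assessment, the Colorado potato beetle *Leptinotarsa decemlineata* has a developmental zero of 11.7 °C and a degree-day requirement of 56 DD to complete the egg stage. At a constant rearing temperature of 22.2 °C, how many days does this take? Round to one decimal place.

Daily accumulation = 22.2 − 11.7 = 10.5 DD/day.
Duration = 56 / 10.5 = 5.333 ≈ 5.3 days.

5.3 days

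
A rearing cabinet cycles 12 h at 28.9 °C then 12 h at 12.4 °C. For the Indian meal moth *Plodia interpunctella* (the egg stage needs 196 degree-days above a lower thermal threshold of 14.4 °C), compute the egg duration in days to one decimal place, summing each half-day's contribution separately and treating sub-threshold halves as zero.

Day half: max(0, 28.9 − 14.4) × 0.5 = 14.5 × 0.5 = 7.25 DD.
Night half: max(0, 12.4 − 14.4) × 0.5 = 0.0 × 0.5 = 0.00 DD.
Per 24 h: 7.25 DD/day.
Duration = 196 / 7.25 = 27.034 ≈ 27.0 days.

27.0 days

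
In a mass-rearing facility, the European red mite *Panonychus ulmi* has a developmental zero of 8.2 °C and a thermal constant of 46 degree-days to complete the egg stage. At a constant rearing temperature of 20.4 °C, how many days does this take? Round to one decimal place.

3.8 days

Daily accumulation = 20.4 − 8.2 = 12.2 DD/day.
Duration = 46 / 12.2 = 3.770 ≈ 3.8 days.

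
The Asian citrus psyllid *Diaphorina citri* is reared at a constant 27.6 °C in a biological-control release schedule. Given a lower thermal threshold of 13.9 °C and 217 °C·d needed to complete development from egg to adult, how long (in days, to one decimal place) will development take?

Daily accumulation = 27.6 − 13.9 = 13.7 DD/day.
Duration = 217 / 13.7 = 15.839 ≈ 15.8 days.

15.8 days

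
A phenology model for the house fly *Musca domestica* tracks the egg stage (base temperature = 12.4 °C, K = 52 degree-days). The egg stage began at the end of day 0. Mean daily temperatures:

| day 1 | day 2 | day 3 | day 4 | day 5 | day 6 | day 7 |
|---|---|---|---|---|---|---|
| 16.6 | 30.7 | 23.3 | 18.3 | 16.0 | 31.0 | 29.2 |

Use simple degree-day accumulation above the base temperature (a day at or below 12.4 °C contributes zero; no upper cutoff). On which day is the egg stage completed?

Daily DD above 12.4 °C: 4.2, 18.3, 10.9, 5.9, 3.6, 18.6, 16.8.
Cumulative: 4.2, 22.5, 33.4, 39.3, 42.9, 61.5, 78.3.
The total first reaches 52 DD on day 6.

day 6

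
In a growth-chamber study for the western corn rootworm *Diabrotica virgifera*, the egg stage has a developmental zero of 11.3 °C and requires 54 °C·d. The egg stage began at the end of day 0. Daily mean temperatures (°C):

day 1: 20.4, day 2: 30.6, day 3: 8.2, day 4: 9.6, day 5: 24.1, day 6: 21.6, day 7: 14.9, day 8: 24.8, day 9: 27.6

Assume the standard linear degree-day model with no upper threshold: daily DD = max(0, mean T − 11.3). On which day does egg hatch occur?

Daily DD above 11.3 °C: 9.1, 19.3, 0.0, 0.0, 12.8, 10.3, 3.6, 13.5, 16.3.
Cumulative: 9.1, 28.4, 28.4, 28.4, 41.2, 51.5, 55.1, 68.6, 84.9.
The total first reaches 54 DD on day 7.

day 7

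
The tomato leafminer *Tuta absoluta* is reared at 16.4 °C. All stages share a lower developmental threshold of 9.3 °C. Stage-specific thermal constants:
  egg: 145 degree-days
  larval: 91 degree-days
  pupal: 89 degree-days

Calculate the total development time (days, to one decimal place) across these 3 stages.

Daily accumulation at 16.4 °C = 16.4 − 9.3 = 7.1 DD/day.
Total K = 145 + 91 + 89 = 325 DD.
Total duration = 325 / 7.1 = 45.775 ≈ 45.8 days.

45.8 days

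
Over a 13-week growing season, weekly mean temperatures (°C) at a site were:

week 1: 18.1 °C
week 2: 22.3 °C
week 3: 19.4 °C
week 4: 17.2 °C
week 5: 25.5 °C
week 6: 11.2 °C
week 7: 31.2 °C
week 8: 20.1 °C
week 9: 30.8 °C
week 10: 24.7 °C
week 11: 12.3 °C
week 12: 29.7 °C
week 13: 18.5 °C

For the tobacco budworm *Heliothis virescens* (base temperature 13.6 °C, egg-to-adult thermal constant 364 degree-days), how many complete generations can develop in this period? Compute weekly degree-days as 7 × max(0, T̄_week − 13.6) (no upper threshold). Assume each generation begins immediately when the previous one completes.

Weekly DD (7 × max(0, T̄ − 13.6)): 31.5, 60.9, 40.6, 25.2, 83.3, 0.0, 123.2, 45.5, 120.4, 77.7, 0.0, 112.7, 34.3.
Season total = 755.3 DD.
Complete generations = ⌊755.3 / 364⌋ = 2.

2 generations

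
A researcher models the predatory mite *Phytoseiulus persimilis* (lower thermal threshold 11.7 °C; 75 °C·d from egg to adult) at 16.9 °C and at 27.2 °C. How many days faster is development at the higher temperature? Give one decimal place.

9.6 days

At 16.9 °C: 75 / (16.9 − 11.7) = 75 / 5.2 = 14.423 d.
At 27.2 °C: 75 / (27.2 − 11.7) = 75 / 15.5 = 4.839 d.
Difference = |14.423 − 4.839| = 9.584 ≈ 9.6 days.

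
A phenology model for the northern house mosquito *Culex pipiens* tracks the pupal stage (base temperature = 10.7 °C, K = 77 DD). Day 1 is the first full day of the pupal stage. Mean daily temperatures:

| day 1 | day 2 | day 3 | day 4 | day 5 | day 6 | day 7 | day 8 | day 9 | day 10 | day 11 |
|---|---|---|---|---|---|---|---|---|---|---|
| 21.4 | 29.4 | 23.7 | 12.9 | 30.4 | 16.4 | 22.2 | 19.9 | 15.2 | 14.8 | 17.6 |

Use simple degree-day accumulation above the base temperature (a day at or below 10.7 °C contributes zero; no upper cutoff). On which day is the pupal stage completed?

Daily DD above 10.7 °C: 10.7, 18.7, 13.0, 2.2, 19.7, 5.7, 11.5, 9.2, 4.5, 4.1, 6.9.
Cumulative: 10.7, 29.4, 42.4, 44.6, 64.3, 70.0, 81.5, 90.7, 95.2, 99.3, 106.2.
The total first reaches 77 DD on day 7.

day 7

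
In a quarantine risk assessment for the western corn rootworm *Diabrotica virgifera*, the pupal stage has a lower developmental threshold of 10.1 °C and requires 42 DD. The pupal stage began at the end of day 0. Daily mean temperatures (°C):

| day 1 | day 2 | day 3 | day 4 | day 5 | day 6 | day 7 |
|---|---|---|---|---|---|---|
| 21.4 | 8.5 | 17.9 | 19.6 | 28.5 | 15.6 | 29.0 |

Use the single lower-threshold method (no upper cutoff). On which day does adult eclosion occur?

day 5

Daily DD above 10.1 °C: 11.3, 0.0, 7.8, 9.5, 18.4, 5.5, 18.9.
Cumulative: 11.3, 11.3, 19.1, 28.6, 47.0, 52.5, 71.4.
The total first reaches 42 DD on day 5.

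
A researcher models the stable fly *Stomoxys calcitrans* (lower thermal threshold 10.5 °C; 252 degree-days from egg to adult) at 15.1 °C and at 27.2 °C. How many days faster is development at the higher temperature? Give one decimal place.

At 15.1 °C: 252 / (15.1 − 10.5) = 252 / 4.6 = 54.783 d.
At 27.2 °C: 252 / (27.2 − 10.5) = 252 / 16.7 = 15.090 d.
Difference = |54.783 − 15.090| = 39.693 ≈ 39.7 days.

39.7 days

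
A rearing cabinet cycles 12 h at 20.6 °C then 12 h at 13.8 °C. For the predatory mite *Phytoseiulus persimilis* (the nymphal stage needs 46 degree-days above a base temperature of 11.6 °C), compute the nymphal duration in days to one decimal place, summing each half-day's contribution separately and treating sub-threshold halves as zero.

Day half: max(0, 20.6 − 11.6) × 0.5 = 9.0 × 0.5 = 4.50 DD.
Night half: max(0, 13.8 − 11.6) × 0.5 = 2.2 × 0.5 = 1.10 DD.
Per 24 h: 5.60 DD/day.
Duration = 46 / 5.60 = 8.214 ≈ 8.2 days.

8.2 days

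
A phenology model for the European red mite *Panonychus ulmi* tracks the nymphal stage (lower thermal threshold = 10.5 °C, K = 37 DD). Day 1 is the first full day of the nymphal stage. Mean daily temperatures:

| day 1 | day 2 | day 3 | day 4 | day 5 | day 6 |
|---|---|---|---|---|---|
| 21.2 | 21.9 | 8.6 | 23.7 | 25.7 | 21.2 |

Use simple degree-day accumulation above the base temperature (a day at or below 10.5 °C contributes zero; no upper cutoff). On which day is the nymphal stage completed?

Daily DD above 10.5 °C: 10.7, 11.4, 0.0, 13.2, 15.2, 10.7.
Cumulative: 10.7, 22.1, 22.1, 35.3, 50.5, 61.2.
The total first reaches 37 DD on day 5.

day 5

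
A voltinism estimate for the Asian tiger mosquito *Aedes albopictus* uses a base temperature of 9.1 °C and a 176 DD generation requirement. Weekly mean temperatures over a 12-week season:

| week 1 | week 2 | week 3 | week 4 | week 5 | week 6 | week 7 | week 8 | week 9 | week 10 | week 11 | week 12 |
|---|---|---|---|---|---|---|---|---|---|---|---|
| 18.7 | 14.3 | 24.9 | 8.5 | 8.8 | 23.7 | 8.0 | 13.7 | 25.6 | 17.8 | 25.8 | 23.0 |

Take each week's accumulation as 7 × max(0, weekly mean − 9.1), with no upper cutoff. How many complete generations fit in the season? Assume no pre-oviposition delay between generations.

4 generations

Weekly DD (7 × max(0, T̄ − 9.1)): 67.2, 36.4, 110.6, 0.0, 0.0, 102.2, 0.0, 32.2, 115.5, 60.9, 116.9, 97.3.
Season total = 739.2 DD.
Complete generations = ⌊739.2 / 176⌋ = 4.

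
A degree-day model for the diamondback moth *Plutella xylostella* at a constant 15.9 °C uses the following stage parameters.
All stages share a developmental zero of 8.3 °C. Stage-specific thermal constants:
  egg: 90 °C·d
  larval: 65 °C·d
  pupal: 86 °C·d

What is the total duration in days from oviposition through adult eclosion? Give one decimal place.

31.7 days

Daily accumulation at 15.9 °C = 15.9 − 8.3 = 7.6 DD/day.
Total K = 90 + 65 + 86 = 241 DD.
Total duration = 241 / 7.6 = 31.711 ≈ 31.7 days.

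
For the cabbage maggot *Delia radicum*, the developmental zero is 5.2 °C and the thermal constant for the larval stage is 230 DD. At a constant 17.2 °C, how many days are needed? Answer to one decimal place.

Daily accumulation = 17.2 − 5.2 = 12.0 DD/day.
Duration = 230 / 12.0 = 19.167 ≈ 19.2 days.

19.2 days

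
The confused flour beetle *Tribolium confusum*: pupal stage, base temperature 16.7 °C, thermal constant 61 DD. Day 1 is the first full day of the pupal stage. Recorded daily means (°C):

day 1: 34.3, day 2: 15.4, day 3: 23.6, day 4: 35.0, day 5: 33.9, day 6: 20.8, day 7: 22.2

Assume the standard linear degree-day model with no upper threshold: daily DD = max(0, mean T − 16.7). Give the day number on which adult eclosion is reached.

Daily DD above 16.7 °C: 17.6, 0.0, 6.9, 18.3, 17.2, 4.1, 5.5.
Cumulative: 17.6, 17.6, 24.5, 42.8, 60.0, 64.1, 69.6.
The total first reaches 61 DD on day 6.

day 6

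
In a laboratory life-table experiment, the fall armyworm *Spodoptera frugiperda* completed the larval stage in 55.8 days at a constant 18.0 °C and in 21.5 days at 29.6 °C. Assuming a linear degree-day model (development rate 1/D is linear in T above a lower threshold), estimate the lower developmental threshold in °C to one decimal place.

Under the model K = D·(T − T_b), so D₁·(T₁ − T_b) = D₂·(T₂ − T_b).
55.8·(18.0 − T_b) = 21.5·(29.6 − T_b)
T_b = (55.8·18.0 − 21.5·29.6) / (55.8 − 21.5) = 368.00 / 34.3 = 10.729 °C ≈ 10.7 °C.

10.7 °C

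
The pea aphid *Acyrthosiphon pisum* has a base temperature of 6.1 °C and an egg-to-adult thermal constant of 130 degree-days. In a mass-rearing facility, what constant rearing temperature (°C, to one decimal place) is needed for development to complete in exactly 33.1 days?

Required daily accumulation = 130 / 33.1 = 3.927 DD/day.
T = T_base + 3.927 = 6.1 + 3.927 = 10.027 ≈ 10.0 °C.

10.0 °C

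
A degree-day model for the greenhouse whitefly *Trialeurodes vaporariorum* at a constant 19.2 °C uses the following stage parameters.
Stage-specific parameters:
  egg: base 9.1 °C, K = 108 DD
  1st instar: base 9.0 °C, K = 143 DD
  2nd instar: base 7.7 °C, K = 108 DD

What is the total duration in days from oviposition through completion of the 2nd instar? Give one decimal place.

34.1 days

egg: 108 / (19.2 − 9.1) = 108 / 10.1 = 10.693 d.
1st instar: 143 / (19.2 − 9.0) = 143 / 10.2 = 14.020 d.
2nd instar: 108 / (19.2 − 7.7) = 108 / 11.5 = 9.391 d.
Sum = 34.104 ≈ 34.1 days.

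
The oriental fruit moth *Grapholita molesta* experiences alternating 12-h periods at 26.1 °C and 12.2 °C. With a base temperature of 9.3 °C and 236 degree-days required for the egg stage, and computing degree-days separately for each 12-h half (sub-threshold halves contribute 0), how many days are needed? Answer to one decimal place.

Day half: max(0, 26.1 − 9.3) × 0.5 = 16.8 × 0.5 = 8.40 DD.
Night half: max(0, 12.2 − 9.3) × 0.5 = 2.9 × 0.5 = 1.45 DD.
Per 24 h: 9.85 DD/day.
Duration = 236 / 9.85 = 23.959 ≈ 24.0 days.

24.0 days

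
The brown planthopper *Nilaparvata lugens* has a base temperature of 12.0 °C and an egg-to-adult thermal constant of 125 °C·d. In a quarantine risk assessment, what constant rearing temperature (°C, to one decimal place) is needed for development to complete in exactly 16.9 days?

19.4 °C

Required daily accumulation = 125 / 16.9 = 7.396 DD/day.
T = T_base + 7.396 = 12.0 + 7.396 = 19.396 ≈ 19.4 °C.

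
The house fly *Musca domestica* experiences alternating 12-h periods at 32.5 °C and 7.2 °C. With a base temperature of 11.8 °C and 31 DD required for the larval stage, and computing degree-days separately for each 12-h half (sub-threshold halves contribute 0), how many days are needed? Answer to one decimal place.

3.0 days

Day half: max(0, 32.5 − 11.8) × 0.5 = 20.7 × 0.5 = 10.35 DD.
Night half: max(0, 7.2 − 11.8) × 0.5 = 0.0 × 0.5 = 0.00 DD.
Per 24 h: 10.35 DD/day.
Duration = 31 / 10.35 = 2.995 ≈ 3.0 days.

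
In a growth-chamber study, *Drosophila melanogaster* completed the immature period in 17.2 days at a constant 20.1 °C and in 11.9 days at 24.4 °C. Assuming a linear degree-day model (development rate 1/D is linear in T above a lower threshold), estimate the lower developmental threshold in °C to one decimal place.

10.4 °C

Linear rate model ⇒ the product D·(T − T_b) is constant across temperatures.
17.2·(20.1 − T_b) = 11.9·(24.4 − T_b)
T_b = (17.2·20.1 − 11.9·24.4) / (17.2 − 11.9) = 55.36 / 5.3 = 10.445 °C ≈ 10.4 °C.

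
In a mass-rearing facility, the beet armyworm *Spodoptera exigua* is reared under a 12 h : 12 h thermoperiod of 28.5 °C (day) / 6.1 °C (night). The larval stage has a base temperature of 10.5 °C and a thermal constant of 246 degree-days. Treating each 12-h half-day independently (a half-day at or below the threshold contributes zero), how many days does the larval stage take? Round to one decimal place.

Day half: max(0, 28.5 − 10.5) × 0.5 = 18.0 × 0.5 = 9.00 DD.
Night half: max(0, 6.1 − 10.5) × 0.5 = 0.0 × 0.5 = 0.00 DD.
Per 24 h: 9.00 DD/day.
Duration = 246 / 9.00 = 27.333 ≈ 27.3 days.

27.3 days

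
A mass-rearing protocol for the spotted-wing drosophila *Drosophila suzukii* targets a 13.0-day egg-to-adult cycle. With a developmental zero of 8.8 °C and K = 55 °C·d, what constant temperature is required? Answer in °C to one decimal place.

Required daily accumulation = 55 / 13.0 = 4.231 DD/day.
T = T_base + 4.231 = 8.8 + 4.231 = 13.031 ≈ 13.0 °C.

13.0 °C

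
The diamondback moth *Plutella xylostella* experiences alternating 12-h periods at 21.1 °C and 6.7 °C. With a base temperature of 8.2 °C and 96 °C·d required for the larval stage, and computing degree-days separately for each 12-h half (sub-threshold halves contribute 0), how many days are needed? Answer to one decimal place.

Day half: max(0, 21.1 − 8.2) × 0.5 = 12.9 × 0.5 = 6.45 DD.
Night half: max(0, 6.7 − 8.2) × 0.5 = 0.0 × 0.5 = 0.00 DD.
Per 24 h: 6.45 DD/day.
Duration = 96 / 6.45 = 14.884 ≈ 14.9 days.

14.9 days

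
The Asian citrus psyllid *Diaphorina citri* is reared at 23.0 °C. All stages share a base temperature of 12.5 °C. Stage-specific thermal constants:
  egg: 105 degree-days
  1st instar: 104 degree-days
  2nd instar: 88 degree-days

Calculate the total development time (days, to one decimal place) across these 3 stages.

Daily accumulation at 23.0 °C = 23.0 − 12.5 = 10.5 DD/day.
Total K = 105 + 104 + 88 = 297 DD.
Total duration = 297 / 10.5 = 28.286 ≈ 28.3 days.

28.3 days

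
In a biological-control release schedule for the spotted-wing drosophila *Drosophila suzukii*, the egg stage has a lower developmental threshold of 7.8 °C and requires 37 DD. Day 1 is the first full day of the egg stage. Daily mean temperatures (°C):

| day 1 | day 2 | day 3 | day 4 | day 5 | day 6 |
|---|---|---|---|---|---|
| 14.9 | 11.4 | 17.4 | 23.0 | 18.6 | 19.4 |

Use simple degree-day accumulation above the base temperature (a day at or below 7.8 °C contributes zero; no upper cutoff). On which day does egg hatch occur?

day 5

Daily DD above 7.8 °C: 7.1, 3.6, 9.6, 15.2, 10.8, 11.6.
Cumulative: 7.1, 10.7, 20.3, 35.5, 46.3, 57.9.
The total first reaches 37 DD on day 5.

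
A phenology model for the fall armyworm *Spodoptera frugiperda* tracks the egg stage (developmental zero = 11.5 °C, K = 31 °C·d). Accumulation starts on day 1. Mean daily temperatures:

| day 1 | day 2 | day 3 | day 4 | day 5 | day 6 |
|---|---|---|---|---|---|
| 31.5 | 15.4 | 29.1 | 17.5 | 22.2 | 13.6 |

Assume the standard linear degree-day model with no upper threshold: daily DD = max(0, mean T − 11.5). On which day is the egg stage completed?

day 3

Daily DD above 11.5 °C: 20.0, 3.9, 17.6, 6.0, 10.7, 2.1.
Cumulative: 20.0, 23.9, 41.5, 47.5, 58.2, 60.3.
The total first reaches 31 DD on day 3.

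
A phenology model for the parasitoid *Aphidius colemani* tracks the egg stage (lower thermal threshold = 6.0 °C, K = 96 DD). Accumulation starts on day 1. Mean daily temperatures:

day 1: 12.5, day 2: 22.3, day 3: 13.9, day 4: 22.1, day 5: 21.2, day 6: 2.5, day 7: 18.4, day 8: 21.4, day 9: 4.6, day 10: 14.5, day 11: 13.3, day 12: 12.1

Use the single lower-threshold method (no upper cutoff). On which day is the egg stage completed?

Daily DD above 6.0 °C: 6.5, 16.3, 7.9, 16.1, 15.2, 0.0, 12.4, 15.4, 0.0, 8.5, 7.3, 6.1.
Cumulative: 6.5, 22.8, 30.7, 46.8, 62.0, 62.0, 74.4, 89.8, 89.8, 98.3, 105.6, 111.7.
The total first reaches 96 DD on day 10.

day 10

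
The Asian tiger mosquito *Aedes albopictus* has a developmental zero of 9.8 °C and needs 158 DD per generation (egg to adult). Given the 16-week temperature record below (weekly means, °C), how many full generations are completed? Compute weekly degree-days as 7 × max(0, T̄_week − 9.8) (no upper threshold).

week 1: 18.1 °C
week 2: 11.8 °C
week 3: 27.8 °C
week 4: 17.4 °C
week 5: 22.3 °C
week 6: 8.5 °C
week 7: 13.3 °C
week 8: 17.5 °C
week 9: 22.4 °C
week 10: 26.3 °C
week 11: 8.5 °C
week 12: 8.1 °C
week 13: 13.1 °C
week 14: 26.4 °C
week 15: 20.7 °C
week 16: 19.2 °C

5 generations

Weekly DD (7 × max(0, T̄ − 9.8)): 58.1, 14.0, 126.0, 53.2, 87.5, 0.0, 24.5, 53.9, 88.2, 115.5, 0.0, 0.0, 23.1, 116.2, 76.3, 65.8.
Season total = 902.3 DD.
Complete generations = ⌊902.3 / 158⌋ = 5.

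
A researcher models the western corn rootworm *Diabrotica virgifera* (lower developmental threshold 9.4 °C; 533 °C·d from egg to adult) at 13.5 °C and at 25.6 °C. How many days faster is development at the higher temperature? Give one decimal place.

At 13.5 °C: 533 / (13.5 − 9.4) = 533 / 4.1 = 130.000 d.
At 25.6 °C: 533 / (25.6 − 9.4) = 533 / 16.2 = 32.901 d.
Difference = |130.000 − 32.901| = 97.099 ≈ 97.1 days.

97.1 days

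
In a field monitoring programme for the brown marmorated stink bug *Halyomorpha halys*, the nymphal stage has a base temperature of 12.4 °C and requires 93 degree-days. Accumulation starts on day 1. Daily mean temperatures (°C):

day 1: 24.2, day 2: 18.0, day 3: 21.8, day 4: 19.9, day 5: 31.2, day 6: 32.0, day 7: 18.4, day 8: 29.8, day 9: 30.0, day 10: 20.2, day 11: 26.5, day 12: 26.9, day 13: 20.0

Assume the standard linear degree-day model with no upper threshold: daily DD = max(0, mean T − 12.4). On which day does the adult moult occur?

Daily DD above 12.4 °C: 11.8, 5.6, 9.4, 7.5, 18.8, 19.6, 6.0, 17.4, 17.6, 7.8, 14.1, 14.5, 7.6.
Cumulative: 11.8, 17.4, 26.8, 34.3, 53.1, 72.7, 78.7, 96.1, 113.7, 121.5, 135.6, 150.1, 157.7.
The total first reaches 93 DD on day 8.

day 8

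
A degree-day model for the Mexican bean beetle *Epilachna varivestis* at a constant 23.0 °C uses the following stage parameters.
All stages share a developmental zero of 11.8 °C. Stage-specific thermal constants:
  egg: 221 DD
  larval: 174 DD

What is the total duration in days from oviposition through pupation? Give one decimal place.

Daily accumulation at 23.0 °C = 23.0 − 11.8 = 11.2 DD/day.
Total K = 221 + 174 = 395 DD.
Total duration = 395 / 11.2 = 35.268 ≈ 35.3 days.

35.3 days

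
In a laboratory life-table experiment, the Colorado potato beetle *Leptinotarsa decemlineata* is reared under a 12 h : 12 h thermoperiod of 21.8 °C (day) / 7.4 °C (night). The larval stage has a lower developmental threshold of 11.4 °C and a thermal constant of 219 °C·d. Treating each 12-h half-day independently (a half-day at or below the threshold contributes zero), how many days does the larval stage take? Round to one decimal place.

42.1 days

Day half: max(0, 21.8 − 11.4) × 0.5 = 10.4 × 0.5 = 5.20 DD.
Night half: max(0, 7.4 − 11.4) × 0.5 = 0.0 × 0.5 = 0.00 DD.
Per 24 h: 5.20 DD/day.
Duration = 219 / 5.20 = 42.115 ≈ 42.1 days.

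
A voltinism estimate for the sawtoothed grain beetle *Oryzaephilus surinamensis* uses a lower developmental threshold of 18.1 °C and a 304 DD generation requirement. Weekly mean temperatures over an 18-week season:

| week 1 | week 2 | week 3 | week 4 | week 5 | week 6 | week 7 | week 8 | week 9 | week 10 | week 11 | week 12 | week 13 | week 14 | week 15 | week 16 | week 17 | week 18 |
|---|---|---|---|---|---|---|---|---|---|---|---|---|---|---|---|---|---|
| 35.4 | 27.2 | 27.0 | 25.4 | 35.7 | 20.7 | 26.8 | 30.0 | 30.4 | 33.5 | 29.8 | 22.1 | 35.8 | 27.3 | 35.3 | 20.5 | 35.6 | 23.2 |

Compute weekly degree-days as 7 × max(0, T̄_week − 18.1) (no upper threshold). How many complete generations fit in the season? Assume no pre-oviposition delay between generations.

Weekly DD (7 × max(0, T̄ − 18.1)): 121.1, 63.7, 62.3, 51.1, 123.2, 18.2, 60.9, 83.3, 86.1, 107.8, 81.9, 28.0, 123.9, 64.4, 120.4, 16.8, 122.5, 35.7.
Season total = 1371.3 DD.
Complete generations = ⌊1371.3 / 304⌋ = 4.

4 generations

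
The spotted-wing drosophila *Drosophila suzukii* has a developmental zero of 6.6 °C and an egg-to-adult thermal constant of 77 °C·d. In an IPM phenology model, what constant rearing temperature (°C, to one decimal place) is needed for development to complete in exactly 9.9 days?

Required daily accumulation = 77 / 9.9 = 7.778 DD/day.
T = T_base + 7.778 = 6.6 + 7.778 = 14.378 ≈ 14.4 °C.

14.4 °C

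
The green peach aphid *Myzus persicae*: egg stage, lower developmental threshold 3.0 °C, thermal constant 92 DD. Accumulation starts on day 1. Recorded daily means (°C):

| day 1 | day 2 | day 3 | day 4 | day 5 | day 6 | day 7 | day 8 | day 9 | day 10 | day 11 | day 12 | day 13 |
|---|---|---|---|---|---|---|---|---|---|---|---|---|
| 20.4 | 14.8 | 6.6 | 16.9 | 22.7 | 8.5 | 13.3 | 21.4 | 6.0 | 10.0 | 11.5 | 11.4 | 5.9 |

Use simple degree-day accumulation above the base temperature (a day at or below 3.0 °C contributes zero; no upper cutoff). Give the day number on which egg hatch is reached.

Daily DD above 3.0 °C: 17.4, 11.8, 3.6, 13.9, 19.7, 5.5, 10.3, 18.4, 3.0, 7.0, 8.5, 8.4, 2.9.
Cumulative: 17.4, 29.2, 32.8, 46.7, 66.4, 71.9, 82.2, 100.6, 103.6, 110.6, 119.1, 127.5, 130.4.
The total first reaches 92 DD on day 8.

day 8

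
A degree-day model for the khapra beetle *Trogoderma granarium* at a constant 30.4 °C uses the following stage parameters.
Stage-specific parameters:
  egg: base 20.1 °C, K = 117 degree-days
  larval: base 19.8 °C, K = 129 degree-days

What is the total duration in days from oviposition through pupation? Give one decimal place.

egg: 117 / (30.4 − 20.1) = 117 / 10.3 = 11.359 d.
larval: 129 / (30.4 − 19.8) = 129 / 10.6 = 12.170 d.
Sum = 23.529 ≈ 23.5 days.

23.5 days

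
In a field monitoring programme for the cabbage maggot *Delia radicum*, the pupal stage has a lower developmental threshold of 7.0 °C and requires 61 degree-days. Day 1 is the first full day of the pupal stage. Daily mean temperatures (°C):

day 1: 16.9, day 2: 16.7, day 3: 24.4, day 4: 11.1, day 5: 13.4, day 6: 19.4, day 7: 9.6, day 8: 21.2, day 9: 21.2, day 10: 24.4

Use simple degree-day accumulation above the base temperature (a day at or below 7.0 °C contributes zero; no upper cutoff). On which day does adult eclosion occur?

Daily DD above 7.0 °C: 9.9, 9.7, 17.4, 4.1, 6.4, 12.4, 2.6, 14.2, 14.2, 17.4.
Cumulative: 9.9, 19.6, 37.0, 41.1, 47.5, 59.9, 62.5, 76.7, 90.9, 108.3.
The total first reaches 61 DD on day 7.

day 7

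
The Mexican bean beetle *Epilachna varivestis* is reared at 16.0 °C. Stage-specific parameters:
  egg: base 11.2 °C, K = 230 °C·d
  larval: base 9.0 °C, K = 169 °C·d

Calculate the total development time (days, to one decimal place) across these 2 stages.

72.1 days

egg: 230 / (16.0 − 11.2) = 230 / 4.8 = 47.917 d.
larval: 169 / (16.0 − 9.0) = 169 / 7.0 = 24.143 d.
Sum = 72.060 ≈ 72.1 days.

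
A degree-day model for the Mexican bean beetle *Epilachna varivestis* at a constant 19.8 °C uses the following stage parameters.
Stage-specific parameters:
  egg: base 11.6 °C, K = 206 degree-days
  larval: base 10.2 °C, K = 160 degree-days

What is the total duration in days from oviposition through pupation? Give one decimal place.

egg: 206 / (19.8 − 11.6) = 206 / 8.2 = 25.122 d.
larval: 160 / (19.8 − 10.2) = 160 / 9.6 = 16.667 d.
Sum = 41.789 ≈ 41.8 days.

41.8 days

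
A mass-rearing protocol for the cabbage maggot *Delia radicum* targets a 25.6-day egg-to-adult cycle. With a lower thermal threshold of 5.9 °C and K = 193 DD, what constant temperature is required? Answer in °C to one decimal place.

13.4 °C

Required daily accumulation = 193 / 25.6 = 7.539 DD/day.
T = T_base + 7.539 = 5.9 + 7.539 = 13.439 ≈ 13.4 °C.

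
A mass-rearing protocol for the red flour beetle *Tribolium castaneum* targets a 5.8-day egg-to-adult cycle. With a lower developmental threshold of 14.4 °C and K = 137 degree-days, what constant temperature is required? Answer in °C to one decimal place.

Required daily accumulation = 137 / 5.8 = 23.621 DD/day.
T = T_base + 23.621 = 14.4 + 23.621 = 38.021 ≈ 38.0 °C.

38.0 °C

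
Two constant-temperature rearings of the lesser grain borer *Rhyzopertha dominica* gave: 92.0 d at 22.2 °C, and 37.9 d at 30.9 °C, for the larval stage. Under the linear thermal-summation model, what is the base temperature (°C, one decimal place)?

16.1 °C

Equal thermal constants: D₁(T₁ − T_b) = D₂(T₂ − T_b).
92.0·(22.2 − T_b) = 37.9·(30.9 − T_b)
T_b = (92.0·22.2 − 37.9·30.9) / (92.0 − 37.9) = 871.29 / 54.1 = 16.105 °C ≈ 16.1 °C.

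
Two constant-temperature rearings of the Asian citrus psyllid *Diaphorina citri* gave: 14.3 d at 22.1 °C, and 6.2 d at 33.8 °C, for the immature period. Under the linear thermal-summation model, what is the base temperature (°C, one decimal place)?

13.1 °C

Linear rate model ⇒ the product D·(T − T_b) is constant across temperatures.
14.3·(22.1 − T_b) = 6.2·(33.8 − T_b)
T_b = (14.3·22.1 − 6.2·33.8) / (14.3 − 6.2) = 106.47 / 8.1 = 13.144 °C ≈ 13.1 °C.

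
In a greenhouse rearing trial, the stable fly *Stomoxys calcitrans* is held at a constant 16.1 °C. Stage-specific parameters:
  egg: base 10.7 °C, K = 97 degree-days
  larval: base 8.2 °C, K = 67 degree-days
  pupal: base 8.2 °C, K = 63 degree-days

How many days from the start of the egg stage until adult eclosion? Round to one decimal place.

34.4 days

egg: 97 / (16.1 − 10.7) = 97 / 5.4 = 17.963 d.
larval: 67 / (16.1 − 8.2) = 67 / 7.9 = 8.481 d.
pupal: 63 / (16.1 − 8.2) = 63 / 7.9 = 7.975 d.
Sum = 34.419 ≈ 34.4 days.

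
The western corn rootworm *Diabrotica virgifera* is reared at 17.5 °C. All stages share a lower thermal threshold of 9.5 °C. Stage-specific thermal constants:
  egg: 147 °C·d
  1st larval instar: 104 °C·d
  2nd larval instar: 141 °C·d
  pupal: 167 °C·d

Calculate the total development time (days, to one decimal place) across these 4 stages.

Daily accumulation at 17.5 °C = 17.5 − 9.5 = 8.0 DD/day.
Total K = 147 + 104 + 141 + 167 = 559 DD.
Total duration = 559 / 8.0 = 69.875 ≈ 69.9 days.

69.9 days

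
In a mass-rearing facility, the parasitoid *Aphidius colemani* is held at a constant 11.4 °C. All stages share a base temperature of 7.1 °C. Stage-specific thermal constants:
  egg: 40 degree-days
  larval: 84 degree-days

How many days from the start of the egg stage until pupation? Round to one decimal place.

Daily accumulation at 11.4 °C = 11.4 − 7.1 = 4.3 DD/day.
Total K = 40 + 84 = 124 DD.
Total duration = 124 / 4.3 = 28.837 ≈ 28.8 days.

28.8 days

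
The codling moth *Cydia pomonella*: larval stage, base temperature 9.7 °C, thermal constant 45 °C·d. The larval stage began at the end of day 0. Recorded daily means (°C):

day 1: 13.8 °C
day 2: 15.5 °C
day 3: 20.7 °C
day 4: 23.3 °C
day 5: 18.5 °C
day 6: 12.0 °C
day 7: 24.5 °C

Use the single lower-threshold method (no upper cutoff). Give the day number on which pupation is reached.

Daily DD above 9.7 °C: 4.1, 5.8, 11.0, 13.6, 8.8, 2.3, 14.8.
Cumulative: 4.1, 9.9, 20.9, 34.5, 43.3, 45.6, 60.4.
The total first reaches 45 DD on day 6.

day 6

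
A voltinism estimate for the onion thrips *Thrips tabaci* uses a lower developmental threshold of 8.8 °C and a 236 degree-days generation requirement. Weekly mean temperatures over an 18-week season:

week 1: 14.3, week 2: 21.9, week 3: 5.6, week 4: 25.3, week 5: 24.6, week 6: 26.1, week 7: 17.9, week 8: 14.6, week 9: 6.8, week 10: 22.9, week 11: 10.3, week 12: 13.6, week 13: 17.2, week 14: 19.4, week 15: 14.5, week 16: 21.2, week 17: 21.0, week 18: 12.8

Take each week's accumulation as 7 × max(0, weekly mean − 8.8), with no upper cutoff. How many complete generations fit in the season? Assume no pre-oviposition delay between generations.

Weekly DD (7 × max(0, T̄ − 8.8)): 38.5, 91.7, 0.0, 115.5, 110.6, 121.1, 63.7, 40.6, 0.0, 98.7, 10.5, 33.6, 58.8, 74.2, 39.9, 86.8, 85.4, 28.0.
Season total = 1097.6 DD.
Complete generations = ⌊1097.6 / 236⌋ = 4.

4 generations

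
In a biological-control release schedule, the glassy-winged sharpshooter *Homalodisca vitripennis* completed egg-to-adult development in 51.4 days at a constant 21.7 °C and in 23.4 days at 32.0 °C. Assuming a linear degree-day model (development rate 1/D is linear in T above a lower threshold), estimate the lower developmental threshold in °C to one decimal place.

Under the model K = D·(T − T_b), so D₁·(T₁ − T_b) = D₂·(T₂ − T_b).
51.4·(21.7 − T_b) = 23.4·(32.0 − T_b)
T_b = (51.4·21.7 − 23.4·32.0) / (51.4 − 23.4) = 366.58 / 28.0 = 13.092 °C ≈ 13.1 °C.

13.1 °C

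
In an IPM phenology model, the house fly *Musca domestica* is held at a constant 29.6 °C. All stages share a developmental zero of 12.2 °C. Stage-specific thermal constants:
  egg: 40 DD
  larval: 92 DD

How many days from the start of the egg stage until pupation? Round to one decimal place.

Daily accumulation at 29.6 °C = 29.6 − 12.2 = 17.4 DD/day.
Total K = 40 + 92 = 132 DD.
Total duration = 132 / 17.4 = 7.586 ≈ 7.6 days.

7.6 days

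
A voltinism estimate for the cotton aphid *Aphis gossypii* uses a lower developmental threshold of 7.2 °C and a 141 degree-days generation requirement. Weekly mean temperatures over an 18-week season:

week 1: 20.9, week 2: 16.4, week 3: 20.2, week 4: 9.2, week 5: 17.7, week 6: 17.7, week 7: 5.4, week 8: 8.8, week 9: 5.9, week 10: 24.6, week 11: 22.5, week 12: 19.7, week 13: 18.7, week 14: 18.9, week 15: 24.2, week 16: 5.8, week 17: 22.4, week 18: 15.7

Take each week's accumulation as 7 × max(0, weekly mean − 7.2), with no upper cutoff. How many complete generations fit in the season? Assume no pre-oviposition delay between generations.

8 generations

Weekly DD (7 × max(0, T̄ − 7.2)): 95.9, 64.4, 91.0, 14.0, 73.5, 73.5, 0.0, 11.2, 0.0, 121.8, 107.1, 87.5, 80.5, 81.9, 119.0, 0.0, 106.4, 59.5.
Season total = 1187.2 DD.
Complete generations = ⌊1187.2 / 141⌋ = 8.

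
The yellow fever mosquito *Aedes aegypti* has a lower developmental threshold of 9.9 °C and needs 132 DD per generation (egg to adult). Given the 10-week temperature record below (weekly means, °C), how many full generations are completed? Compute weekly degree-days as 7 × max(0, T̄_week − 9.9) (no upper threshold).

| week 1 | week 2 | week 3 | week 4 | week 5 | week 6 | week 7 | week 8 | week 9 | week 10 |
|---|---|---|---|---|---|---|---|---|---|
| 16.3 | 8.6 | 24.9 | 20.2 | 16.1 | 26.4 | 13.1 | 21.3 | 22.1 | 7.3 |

4 generations

Weekly DD (7 × max(0, T̄ − 9.9)): 44.8, 0.0, 105.0, 72.1, 43.4, 115.5, 22.4, 79.8, 85.4, 0.0.
Season total = 568.4 DD.
Complete generations = ⌊568.4 / 132⌋ = 4.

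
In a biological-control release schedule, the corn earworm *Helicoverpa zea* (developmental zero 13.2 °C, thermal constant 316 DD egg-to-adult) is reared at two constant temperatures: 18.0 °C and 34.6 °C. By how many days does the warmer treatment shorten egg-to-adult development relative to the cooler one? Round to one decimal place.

51.1 days

At 18.0 °C: 316 / (18.0 − 13.2) = 316 / 4.8 = 65.833 d.
At 34.6 °C: 316 / (34.6 − 13.2) = 316 / 21.4 = 14.766 d.
Difference = |65.833 − 14.766| = 51.067 ≈ 51.1 days.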